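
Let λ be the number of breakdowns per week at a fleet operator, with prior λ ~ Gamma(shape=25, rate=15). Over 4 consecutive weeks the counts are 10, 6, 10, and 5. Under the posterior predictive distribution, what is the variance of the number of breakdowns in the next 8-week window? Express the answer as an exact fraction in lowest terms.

Total count: 10 + 6 + 10 + 5 = 31.
Total exposure: 4 weeks.
Posterior: α' = 25 + 31 = 56, β' = 15 + 4 = 19.
The posterior predictive for a window of length T is Negative Binomial with variance T·α'·(β'+T)/β'² = 8·56·27/361 = 12096/361.

12096/361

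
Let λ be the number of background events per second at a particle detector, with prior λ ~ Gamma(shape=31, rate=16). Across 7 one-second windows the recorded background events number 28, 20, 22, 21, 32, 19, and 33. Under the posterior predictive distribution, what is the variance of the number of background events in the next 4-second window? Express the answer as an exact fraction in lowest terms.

22248/529

Total count: 28 + 20 + 22 + 21 + 32 + 19 + 33 = 175.
Total exposure: 7 seconds.
Conjugate update: add total count to the shape and total exposure to the rate, giving Gamma(206, 23).
The posterior predictive for a window of length T is Negative Binomial with variance T·α'·(β'+T)/β'² = 4·206·27/529 = 22248/529.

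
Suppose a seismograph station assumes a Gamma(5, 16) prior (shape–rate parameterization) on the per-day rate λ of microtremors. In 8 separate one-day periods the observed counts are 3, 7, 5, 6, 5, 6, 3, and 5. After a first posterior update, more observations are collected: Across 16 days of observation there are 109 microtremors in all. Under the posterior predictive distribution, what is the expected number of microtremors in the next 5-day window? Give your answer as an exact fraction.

Total count: 3 + 7 + 5 + 6 + 5 + 6 + 3 + 5 = 40.
Total exposure: 8 days.
After the first batch: Gamma(5 + 40, 16 + 8) = Gamma(45, 24).
Total count 109 over total exposure 16 days.
After the second batch: Gamma(45 + 109, 24 + 16) = Gamma(154, 40).
Predictive mean over a 5-day window = T·E[λ|data] = 5·154/40 = 77/4.

77/4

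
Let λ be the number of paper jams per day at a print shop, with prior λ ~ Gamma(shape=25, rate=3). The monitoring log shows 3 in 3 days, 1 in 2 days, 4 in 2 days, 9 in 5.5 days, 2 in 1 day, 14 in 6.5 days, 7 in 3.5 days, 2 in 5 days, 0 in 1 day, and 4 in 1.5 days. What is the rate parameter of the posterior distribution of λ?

34

Total count: 3 + 1 + 4 + 9 + 2 + 14 + 7 + 2 + 0 + 4 = 46.
Total exposure: 3 + 2 + 2 + 5.5 + 1 + 6.5 + 3.5 + 5 + 1 + 1.5 = 31 days.
Conjugate update: add total count to the shape and total exposure to the rate, giving Gamma(71, 34).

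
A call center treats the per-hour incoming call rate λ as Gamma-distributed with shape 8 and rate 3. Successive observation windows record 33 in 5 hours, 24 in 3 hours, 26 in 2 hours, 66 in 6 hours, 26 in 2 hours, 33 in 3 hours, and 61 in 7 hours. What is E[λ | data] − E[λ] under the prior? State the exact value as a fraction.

Total count: 33 + 24 + 26 + 66 + 26 + 33 + 61 = 269.
Total exposure: 5 + 3 + 2 + 6 + 2 + 3 + 7 = 28 hours.
Posterior: α' = 8 + 269 = 277, β' = 3 + 28 = 31.
Posterior mean = 277/31 = 277/31; prior mean = 8/3 = 8/3. Difference = 277/31 − 8/3 = 583/93.

583/93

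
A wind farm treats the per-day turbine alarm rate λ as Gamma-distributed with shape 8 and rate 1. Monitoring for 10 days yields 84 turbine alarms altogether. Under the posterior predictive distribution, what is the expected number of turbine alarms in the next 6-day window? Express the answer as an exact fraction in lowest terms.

552/11

Total count 84 over total exposure 10 days.
The Gamma prior is conjugate for the Poisson rate, so λ | data ~ Gamma(8+84, 1+10) = Gamma(92, 11).
Predictive mean over a 6-day window = T·E[λ|data] = 6·92/11 = 552/11.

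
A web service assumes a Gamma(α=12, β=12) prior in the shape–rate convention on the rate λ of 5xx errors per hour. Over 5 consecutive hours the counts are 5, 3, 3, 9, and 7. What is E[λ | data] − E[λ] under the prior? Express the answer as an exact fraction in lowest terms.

Total count: 5 + 3 + 3 + 9 + 7 = 27.
Total exposure: 5 hours.
Gamma(α, β) with Poisson data over total exposure Σt gives posterior Gamma(α+Σx, β+Σt) = Gamma(39, 17).
Posterior mean = 39/17 = 39/17; prior mean = 12/12 = 1. Difference = 39/17 − 1 = 22/17.

22/17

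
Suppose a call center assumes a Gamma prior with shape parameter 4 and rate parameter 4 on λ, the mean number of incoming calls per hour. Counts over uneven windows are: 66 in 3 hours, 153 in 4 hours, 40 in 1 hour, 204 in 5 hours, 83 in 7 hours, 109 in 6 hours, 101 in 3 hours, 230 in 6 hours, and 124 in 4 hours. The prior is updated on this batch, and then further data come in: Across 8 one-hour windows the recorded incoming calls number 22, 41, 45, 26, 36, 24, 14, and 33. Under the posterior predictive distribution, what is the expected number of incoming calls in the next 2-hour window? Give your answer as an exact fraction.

2710/51

Total count: 66 + 153 + 40 + 204 + 83 + 109 + 101 + 230 + 124 = 1110.
Total exposure: 3 + 4 + 1 + 5 + 7 + 6 + 3 + 6 + 4 = 39 hours.
After the first batch: Gamma(4 + 1110, 4 + 39) = Gamma(1114, 43).
Total count: 22 + 41 + 45 + 26 + 36 + 24 + 14 + 33 = 241.
Total exposure: 8 hours.
After the second batch: Gamma(1114 + 241, 43 + 8) = Gamma(1355, 51).
Predictive mean over a 2-hour window = T·E[λ|data] = 2·1355/51 = 2710/51.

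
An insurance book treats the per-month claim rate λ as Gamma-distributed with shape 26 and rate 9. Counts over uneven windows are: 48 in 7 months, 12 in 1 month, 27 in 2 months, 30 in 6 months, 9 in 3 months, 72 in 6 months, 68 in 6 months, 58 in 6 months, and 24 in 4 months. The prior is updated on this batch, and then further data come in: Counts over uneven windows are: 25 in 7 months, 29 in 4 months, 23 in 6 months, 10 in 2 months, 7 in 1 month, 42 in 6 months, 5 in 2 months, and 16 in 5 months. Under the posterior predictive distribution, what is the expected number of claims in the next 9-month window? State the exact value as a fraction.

Total count: 48 + 12 + 27 + 30 + 9 + 72 + 68 + 58 + 24 = 348.
Total exposure: 7 + 1 + 2 + 6 + 3 + 6 + 6 + 6 + 4 = 41 months.
After the first batch: Gamma(26 + 348, 9 + 41) = Gamma(374, 50).
Total count: 25 + 29 + 23 + 10 + 7 + 42 + 5 + 16 = 157.
Total exposure: 7 + 4 + 6 + 2 + 1 + 6 + 2 + 5 = 33 months.
After the second batch: Gamma(374 + 157, 50 + 33) = Gamma(531, 83).
Predictive mean over a 9-month window = T·E[λ|data] = 9·531/83 = 4779/83.

4779/83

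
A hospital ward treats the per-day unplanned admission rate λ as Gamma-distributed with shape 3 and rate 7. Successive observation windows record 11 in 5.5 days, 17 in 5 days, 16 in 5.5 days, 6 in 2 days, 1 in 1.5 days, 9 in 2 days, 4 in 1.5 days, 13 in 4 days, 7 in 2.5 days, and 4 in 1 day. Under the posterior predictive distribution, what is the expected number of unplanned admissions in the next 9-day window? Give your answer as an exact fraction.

Total count: 11 + 17 + 16 + 6 + 1 + 9 + 4 + 13 + 7 + 4 = 88.
Total exposure: 5.5 + 5 + 5.5 + 2 + 1.5 + 2 + 1.5 + 4 + 2.5 + 1 = 30.5 days.
Gamma(α, β) with Poisson data over total exposure Σt gives posterior Gamma(α+Σx, β+Σt) = Gamma(91, 75/2).
Predictive mean over a 9-day window = T·E[λ|data] = 9·91/(75/2) = 546/25.

546/25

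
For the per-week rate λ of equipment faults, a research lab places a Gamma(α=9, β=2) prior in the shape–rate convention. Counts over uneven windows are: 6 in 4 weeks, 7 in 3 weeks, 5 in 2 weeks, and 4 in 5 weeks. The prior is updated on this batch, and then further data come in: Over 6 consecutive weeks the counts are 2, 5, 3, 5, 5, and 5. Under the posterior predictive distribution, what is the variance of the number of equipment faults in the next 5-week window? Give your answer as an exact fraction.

1890/121

Total count: 6 + 7 + 5 + 4 = 22.
Total exposure: 4 + 3 + 2 + 5 = 14 weeks.
After the first batch: Gamma(9 + 22, 2 + 14) = Gamma(31, 16).
Total count: 2 + 5 + 3 + 5 + 5 + 5 = 25.
Total exposure: 6 weeks.
After the second batch: Gamma(31 + 25, 16 + 6) = Gamma(56, 22).
The posterior predictive for a window of length T is Negative Binomial with variance T·α'·(β'+T)/β'² = 5·56·27/484 = 1890/121.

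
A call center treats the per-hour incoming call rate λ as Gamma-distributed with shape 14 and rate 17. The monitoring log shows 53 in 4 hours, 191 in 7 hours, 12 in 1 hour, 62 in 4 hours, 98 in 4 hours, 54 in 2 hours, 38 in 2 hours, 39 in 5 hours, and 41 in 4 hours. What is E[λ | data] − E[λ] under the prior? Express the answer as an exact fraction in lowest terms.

Total count: 53 + 191 + 12 + 62 + 98 + 54 + 38 + 39 + 41 = 588.
Total exposure: 4 + 7 + 1 + 4 + 4 + 2 + 2 + 5 + 4 = 33 hours.
Conjugate update: add total count to the shape and total exposure to the rate, giving Gamma(602, 50).
Posterior mean = 602/50 = 301/25; prior mean = 14/17 = 14/17. Difference = 301/25 − 14/17 = 4767/425.

4767/425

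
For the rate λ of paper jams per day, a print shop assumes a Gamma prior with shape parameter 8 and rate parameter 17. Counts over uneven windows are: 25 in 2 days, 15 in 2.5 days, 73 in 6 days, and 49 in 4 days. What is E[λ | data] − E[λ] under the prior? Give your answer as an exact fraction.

5276/1071

Total count: 25 + 15 + 73 + 49 = 162.
Total exposure: 2 + 2.5 + 6 + 4 = 14.5 days.
By Gamma–Poisson conjugacy, the posterior is Gamma(α + Σx, β + Σt) = Gamma(8 + 162, 17 + 14.5) = Gamma(170, 63/2).
Posterior mean = 170/(63/2) = 340/63; prior mean = 8/17 = 8/17. Difference = 340/63 − 8/17 = 5276/1071.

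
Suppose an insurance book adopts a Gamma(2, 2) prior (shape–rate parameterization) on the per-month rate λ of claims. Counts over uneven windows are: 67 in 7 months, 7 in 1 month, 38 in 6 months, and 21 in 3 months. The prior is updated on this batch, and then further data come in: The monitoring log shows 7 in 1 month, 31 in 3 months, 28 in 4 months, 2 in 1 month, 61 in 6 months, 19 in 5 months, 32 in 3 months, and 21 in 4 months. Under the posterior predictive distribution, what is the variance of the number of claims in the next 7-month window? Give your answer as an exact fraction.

Total count: 67 + 7 + 38 + 21 = 133.
Total exposure: 7 + 1 + 6 + 3 = 17 months.
After the first batch: Gamma(2 + 133, 2 + 17) = Gamma(135, 19).
Total count: 7 + 31 + 28 + 2 + 61 + 19 + 32 + 21 = 201.
Total exposure: 1 + 3 + 4 + 1 + 6 + 5 + 3 + 4 = 27 months.
After the second batch: Gamma(135 + 201, 19 + 27) = Gamma(336, 46).
The posterior predictive for a window of length T is Negative Binomial with variance T·α'·(β'+T)/β'² = 7·336·53/2116 = 31164/529.

31164/529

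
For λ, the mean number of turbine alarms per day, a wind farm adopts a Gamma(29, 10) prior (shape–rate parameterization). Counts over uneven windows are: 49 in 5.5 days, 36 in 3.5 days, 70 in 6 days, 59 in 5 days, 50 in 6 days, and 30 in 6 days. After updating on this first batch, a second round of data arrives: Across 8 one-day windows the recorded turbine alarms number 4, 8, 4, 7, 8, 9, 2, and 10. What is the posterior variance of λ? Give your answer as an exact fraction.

3/20

Total count: 49 + 36 + 70 + 59 + 50 + 30 = 294.
Total exposure: 5.5 + 3.5 + 6 + 5 + 6 + 6 = 32 days.
After the first batch: Gamma(29 + 294, 10 + 32) = Gamma(323, 42).
Total count: 4 + 8 + 4 + 7 + 8 + 9 + 2 + 10 = 52.
Total exposure: 8 days.
After the second batch: Gamma(323 + 52, 42 + 8) = Gamma(375, 50).
Posterior variance = α'/β'² = 375/2500 = 3/20.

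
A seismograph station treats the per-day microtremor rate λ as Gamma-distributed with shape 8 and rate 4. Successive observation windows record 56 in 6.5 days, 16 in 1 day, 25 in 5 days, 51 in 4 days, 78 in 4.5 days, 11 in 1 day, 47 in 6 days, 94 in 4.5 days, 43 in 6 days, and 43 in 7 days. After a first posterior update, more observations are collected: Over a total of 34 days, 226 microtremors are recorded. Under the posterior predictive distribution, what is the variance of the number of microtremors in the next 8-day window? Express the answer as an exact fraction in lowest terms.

2043744/27889

Total count: 56 + 16 + 25 + 51 + 78 + 11 + 47 + 94 + 43 + 43 = 464.
Total exposure: 6.5 + 1 + 5 + 4 + 4.5 + 1 + 6 + 4.5 + 6 + 7 = 45.5 days.
After the first batch: Gamma(8 + 464, 4 + 45.5) = Gamma(472, 99/2).
Total count 226 over total exposure 34 days.
After the second batch: Gamma(472 + 226, 99/2 + 34) = Gamma(698, 167/2).
The posterior predictive for a window of length T is Negative Binomial with variance T·α'·(β'+T)/β'² = 8·698·(183/2)/(27889/4) = 2043744/27889.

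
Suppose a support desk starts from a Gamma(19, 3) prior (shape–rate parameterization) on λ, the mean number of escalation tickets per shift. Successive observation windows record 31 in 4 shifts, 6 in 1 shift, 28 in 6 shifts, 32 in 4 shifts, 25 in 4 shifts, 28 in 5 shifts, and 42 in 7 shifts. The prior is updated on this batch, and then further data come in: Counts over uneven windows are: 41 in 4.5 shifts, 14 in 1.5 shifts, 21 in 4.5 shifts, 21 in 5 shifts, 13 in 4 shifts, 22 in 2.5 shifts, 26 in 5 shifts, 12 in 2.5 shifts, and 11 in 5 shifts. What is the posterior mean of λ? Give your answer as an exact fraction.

Total count: 31 + 6 + 28 + 32 + 25 + 28 + 42 = 192.
Total exposure: 4 + 1 + 6 + 4 + 4 + 5 + 7 = 31 shifts.
After the first batch: Gamma(19 + 192, 3 + 31) = Gamma(211, 34).
Total count: 41 + 14 + 21 + 21 + 13 + 22 + 26 + 12 + 11 = 181.
Total exposure: 4.5 + 1.5 + 4.5 + 5 + 4 + 2.5 + 5 + 2.5 + 5 = 34.5 shifts.
After the second batch: Gamma(211 + 181, 34 + 34.5) = Gamma(392, 137/2).
Posterior mean = α'/β' = 392/(137/2) = 784/137.

784/137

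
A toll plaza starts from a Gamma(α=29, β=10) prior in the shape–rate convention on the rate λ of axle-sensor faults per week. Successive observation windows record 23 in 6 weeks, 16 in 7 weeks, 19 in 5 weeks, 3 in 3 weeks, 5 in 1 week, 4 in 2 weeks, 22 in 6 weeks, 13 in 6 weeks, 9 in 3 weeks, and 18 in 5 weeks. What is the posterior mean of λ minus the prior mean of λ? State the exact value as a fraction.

11/135

Total count: 23 + 16 + 19 + 3 + 5 + 4 + 22 + 13 + 9 + 18 = 132.
Total exposure: 6 + 7 + 5 + 3 + 1 + 2 + 6 + 6 + 3 + 5 = 44 weeks.
Conjugate update: add total count to the shape and total exposure to the rate, giving Gamma(161, 54).
Posterior mean = 161/54 = 161/54; prior mean = 29/10 = 29/10. Difference = 161/54 − 29/10 = 11/135.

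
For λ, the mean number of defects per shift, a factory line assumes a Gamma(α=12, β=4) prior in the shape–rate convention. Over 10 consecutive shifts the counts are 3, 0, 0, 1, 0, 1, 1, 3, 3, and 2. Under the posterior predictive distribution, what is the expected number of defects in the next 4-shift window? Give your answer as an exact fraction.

52/7

Total count: 3 + 0 + 0 + 1 + 0 + 1 + 1 + 3 + 3 + 2 = 14.
Total exposure: 10 shifts.
Posterior: α' = 12 + 14 = 26, β' = 4 + 10 = 14.
Predictive mean over a 4-shift window = T·E[λ|data] = 4·26/14 = 52/7.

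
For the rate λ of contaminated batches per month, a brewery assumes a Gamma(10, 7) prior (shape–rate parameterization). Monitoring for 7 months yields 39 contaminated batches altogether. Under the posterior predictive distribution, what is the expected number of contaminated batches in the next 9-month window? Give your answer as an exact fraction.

63/2

Total count 39 over total exposure 7 months.
Posterior: α' = 10 + 39 = 49, β' = 7 + 7 = 14.
Predictive mean over a 9-month window = T·E[λ|data] = 9·49/14 = 63/2.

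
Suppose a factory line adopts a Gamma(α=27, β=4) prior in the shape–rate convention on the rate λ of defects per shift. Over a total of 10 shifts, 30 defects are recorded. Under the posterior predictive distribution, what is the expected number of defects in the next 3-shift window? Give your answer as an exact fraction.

171/14

Total count 30 over total exposure 10 shifts.
By Gamma–Poisson conjugacy, the posterior is Gamma(α + Σx, β + Σt) = Gamma(27 + 30, 4 + 10) = Gamma(57, 14).
Predictive mean over a 3-shift window = T·E[λ|data] = 3·57/14 = 171/14.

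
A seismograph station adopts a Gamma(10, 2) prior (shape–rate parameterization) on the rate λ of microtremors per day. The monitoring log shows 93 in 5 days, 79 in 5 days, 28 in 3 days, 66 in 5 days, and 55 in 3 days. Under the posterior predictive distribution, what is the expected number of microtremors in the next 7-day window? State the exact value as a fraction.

2317/23

Total count: 93 + 79 + 28 + 66 + 55 = 321.
Total exposure: 5 + 5 + 3 + 5 + 3 = 21 days.
Gamma(α, β) with Poisson data over total exposure Σt gives posterior Gamma(α+Σx, β+Σt) = Gamma(331, 23).
Predictive mean over a 7-day window = T·E[λ|data] = 7·331/23 = 2317/23.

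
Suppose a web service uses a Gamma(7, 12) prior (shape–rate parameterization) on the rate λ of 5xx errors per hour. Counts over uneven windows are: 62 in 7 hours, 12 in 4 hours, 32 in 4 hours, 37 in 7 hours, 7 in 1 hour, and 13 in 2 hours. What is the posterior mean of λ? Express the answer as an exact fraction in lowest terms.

Total count: 62 + 12 + 32 + 37 + 7 + 13 = 163.
Total exposure: 7 + 4 + 4 + 7 + 1 + 2 = 25 hours.
The Gamma prior is conjugate for the Poisson rate, so λ | data ~ Gamma(7+163, 12+25) = Gamma(170, 37).
Posterior mean = α'/β' = 170/37.

170/37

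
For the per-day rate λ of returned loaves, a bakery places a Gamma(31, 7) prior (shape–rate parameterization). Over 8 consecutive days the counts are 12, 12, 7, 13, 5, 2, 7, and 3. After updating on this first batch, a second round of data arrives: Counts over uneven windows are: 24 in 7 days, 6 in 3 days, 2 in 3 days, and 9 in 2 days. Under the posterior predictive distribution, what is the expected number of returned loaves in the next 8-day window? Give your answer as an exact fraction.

Total count: 12 + 12 + 7 + 13 + 5 + 2 + 7 + 3 = 61.
Total exposure: 8 days.
After the first batch: Gamma(31 + 61, 7 + 8) = Gamma(92, 15).
Total count: 24 + 6 + 2 + 9 = 41.
Total exposure: 7 + 3 + 3 + 2 = 15 days.
After the second batch: Gamma(92 + 41, 15 + 15) = Gamma(133, 30).
Predictive mean over an 8-day window = T·E[λ|data] = 8·133/30 = 532/15.

532/15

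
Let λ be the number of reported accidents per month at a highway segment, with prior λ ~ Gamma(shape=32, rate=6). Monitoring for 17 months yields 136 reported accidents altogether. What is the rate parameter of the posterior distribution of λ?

23

Total count 136 over total exposure 17 months.
Conjugate update: add total count to the shape and total exposure to the rate, giving Gamma(168, 23).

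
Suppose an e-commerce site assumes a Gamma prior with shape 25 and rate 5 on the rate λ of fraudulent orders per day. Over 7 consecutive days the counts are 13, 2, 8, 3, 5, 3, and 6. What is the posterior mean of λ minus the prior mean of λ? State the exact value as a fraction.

Total count: 13 + 2 + 8 + 3 + 5 + 3 + 6 = 40.
Total exposure: 7 days.
Posterior: α' = 25 + 40 = 65, β' = 5 + 7 = 12.
Posterior mean = 65/12 = 65/12; prior mean = 25/5 = 5. Difference = 65/12 − 5 = 5/12.

5/12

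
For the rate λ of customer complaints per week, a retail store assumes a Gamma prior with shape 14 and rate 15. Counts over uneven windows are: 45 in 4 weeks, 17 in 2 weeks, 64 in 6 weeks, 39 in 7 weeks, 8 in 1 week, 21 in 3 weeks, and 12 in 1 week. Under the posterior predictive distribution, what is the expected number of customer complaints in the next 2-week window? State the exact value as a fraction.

440/39

Total count: 45 + 17 + 64 + 39 + 8 + 21 + 12 = 206.
Total exposure: 4 + 2 + 6 + 7 + 1 + 3 + 1 = 24 weeks.
Conjugate update: add total count to the shape and total exposure to the rate, giving Gamma(220, 39).
Predictive mean over a 2-week window = T·E[λ|data] = 2·220/39 = 440/39.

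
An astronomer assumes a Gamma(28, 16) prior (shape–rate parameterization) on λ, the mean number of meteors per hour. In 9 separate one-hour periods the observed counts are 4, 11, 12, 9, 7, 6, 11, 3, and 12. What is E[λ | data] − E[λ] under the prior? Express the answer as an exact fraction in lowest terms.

Total count: 4 + 11 + 12 + 9 + 7 + 6 + 11 + 3 + 12 = 75.
Total exposure: 9 hours.
Posterior: α' = 28 + 75 = 103, β' = 16 + 9 = 25.
Posterior mean = 103/25 = 103/25; prior mean = 28/16 = 7/4. Difference = 103/25 − 7/4 = 237/100.

237/100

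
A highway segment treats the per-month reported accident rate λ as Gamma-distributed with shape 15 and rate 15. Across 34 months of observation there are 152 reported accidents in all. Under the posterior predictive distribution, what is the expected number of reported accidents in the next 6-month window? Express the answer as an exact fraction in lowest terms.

Total count 152 over total exposure 34 months.
By Gamma–Poisson conjugacy, the posterior is Gamma(α + Σx, β + Σt) = Gamma(15 + 152, 15 + 34) = Gamma(167, 49).
Predictive mean over a 6-month window = T·E[λ|data] = 6·167/49 = 1002/49.

1002/49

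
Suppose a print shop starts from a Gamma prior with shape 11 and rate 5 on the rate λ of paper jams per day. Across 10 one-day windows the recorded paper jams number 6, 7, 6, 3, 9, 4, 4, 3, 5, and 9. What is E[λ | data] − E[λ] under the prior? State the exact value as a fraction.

34/15

Total count: 6 + 7 + 6 + 3 + 9 + 4 + 4 + 3 + 5 + 9 = 56.
Total exposure: 10 days.
Gamma(α, β) with Poisson data over total exposure Σt gives posterior Gamma(α+Σx, β+Σt) = Gamma(67, 15).
Posterior mean = 67/15 = 67/15; prior mean = 11/5 = 11/5. Difference = 67/15 − 11/5 = 34/15.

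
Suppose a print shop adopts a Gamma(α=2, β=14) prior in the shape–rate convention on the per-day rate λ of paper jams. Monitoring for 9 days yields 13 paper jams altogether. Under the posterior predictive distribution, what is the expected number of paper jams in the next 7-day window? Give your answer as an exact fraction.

105/23

Total count 13 over total exposure 9 days.
Posterior: α' = 2 + 13 = 15, β' = 14 + 9 = 23.
Predictive mean over a 7-day window = T·E[λ|data] = 7·15/23 = 105/23.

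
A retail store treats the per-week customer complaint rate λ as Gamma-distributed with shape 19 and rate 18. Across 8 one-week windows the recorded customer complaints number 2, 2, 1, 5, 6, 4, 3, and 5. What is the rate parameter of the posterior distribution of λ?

26

Total count: 2 + 2 + 1 + 5 + 6 + 4 + 3 + 5 = 28.
Total exposure: 8 weeks.
By Gamma–Poisson conjugacy, the posterior is Gamma(α + Σx, β + Σt) = Gamma(19 + 28, 18 + 8) = Gamma(47, 26).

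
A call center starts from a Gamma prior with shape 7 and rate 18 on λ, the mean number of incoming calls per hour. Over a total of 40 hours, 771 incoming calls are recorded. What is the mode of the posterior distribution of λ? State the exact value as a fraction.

777/58

Total count 771 over total exposure 40 hours.
Conjugate update: add total count to the shape and total exposure to the rate, giving Gamma(778, 58).
Posterior mode = (α'−1)/β' = 777/58.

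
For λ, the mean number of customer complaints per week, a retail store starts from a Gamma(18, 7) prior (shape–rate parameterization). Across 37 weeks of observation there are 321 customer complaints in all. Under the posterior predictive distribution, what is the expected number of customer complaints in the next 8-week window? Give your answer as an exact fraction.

Total count 321 over total exposure 37 weeks.
Conjugate update: add total count to the shape and total exposure to the rate, giving Gamma(339, 44).
Predictive mean over an 8-week window = T·E[λ|data] = 8·339/44 = 678/11.

678/11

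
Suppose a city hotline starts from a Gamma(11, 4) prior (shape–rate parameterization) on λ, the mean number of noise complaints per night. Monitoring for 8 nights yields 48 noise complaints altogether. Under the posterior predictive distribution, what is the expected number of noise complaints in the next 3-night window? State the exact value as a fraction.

Total count 48 over total exposure 8 nights.
Gamma(α, β) with Poisson data over total exposure Σt gives posterior Gamma(α+Σx, β+Σt) = Gamma(59, 12).
Predictive mean over a 3-night window = T·E[λ|data] = 3·59/12 = 59/4.

59/4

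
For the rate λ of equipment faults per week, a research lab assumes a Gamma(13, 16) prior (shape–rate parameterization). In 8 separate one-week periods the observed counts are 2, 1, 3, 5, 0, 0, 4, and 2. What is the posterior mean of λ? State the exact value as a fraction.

Total count: 2 + 1 + 3 + 5 + 0 + 0 + 4 + 2 = 17.
Total exposure: 8 weeks.
The Gamma prior is conjugate for the Poisson rate, so λ | data ~ Gamma(13+17, 16+8) = Gamma(30, 24).
Posterior mean = α'/β' = 30/24 = 5/4.

5/4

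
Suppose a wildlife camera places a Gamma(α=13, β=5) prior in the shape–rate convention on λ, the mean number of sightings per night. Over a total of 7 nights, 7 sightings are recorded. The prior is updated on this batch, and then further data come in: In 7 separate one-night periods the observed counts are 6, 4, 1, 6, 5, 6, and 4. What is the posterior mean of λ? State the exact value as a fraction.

52/19

Total count 7 over total exposure 7 nights.
After the first batch: Gamma(13 + 7, 5 + 7) = Gamma(20, 12).
Total count: 6 + 4 + 1 + 6 + 5 + 6 + 4 = 32.
Total exposure: 7 nights.
After the second batch: Gamma(20 + 32, 12 + 7) = Gamma(52, 19).
Posterior mean = α'/β' = 52/19.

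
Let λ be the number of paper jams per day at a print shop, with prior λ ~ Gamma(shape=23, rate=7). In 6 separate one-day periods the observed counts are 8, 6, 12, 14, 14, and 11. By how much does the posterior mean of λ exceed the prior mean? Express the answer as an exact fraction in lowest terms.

317/91

Total count: 8 + 6 + 12 + 14 + 14 + 11 = 65.
Total exposure: 6 days.
Posterior: α' = 23 + 65 = 88, β' = 7 + 6 = 13.
Posterior mean = 88/13 = 88/13; prior mean = 23/7 = 23/7. Difference = 88/13 − 23/7 = 317/91.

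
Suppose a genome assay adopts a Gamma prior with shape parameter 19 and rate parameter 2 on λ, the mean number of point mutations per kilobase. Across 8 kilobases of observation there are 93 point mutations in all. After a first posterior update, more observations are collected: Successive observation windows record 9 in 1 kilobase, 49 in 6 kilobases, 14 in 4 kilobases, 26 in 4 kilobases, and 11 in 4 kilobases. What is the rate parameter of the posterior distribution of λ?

Total count 93 over total exposure 8 kilobases.
After the first batch: Gamma(19 + 93, 2 + 8) = Gamma(112, 10).
Total count: 9 + 49 + 14 + 26 + 11 = 109.
Total exposure: 1 + 6 + 4 + 4 + 4 = 19 kilobases.
After the second batch: Gamma(112 + 109, 10 + 19) = Gamma(221, 29).

29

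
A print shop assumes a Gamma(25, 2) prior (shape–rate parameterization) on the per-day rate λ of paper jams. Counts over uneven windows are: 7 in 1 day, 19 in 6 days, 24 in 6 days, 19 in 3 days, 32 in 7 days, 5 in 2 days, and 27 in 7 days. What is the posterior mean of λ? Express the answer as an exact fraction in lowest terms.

Total count: 7 + 19 + 24 + 19 + 32 + 5 + 27 = 133.
Total exposure: 1 + 6 + 6 + 3 + 7 + 2 + 7 = 32 days.
Conjugate update: add total count to the shape and total exposure to the rate, giving Gamma(158, 34).
Posterior mean = α'/β' = 158/34 = 79/17.

79/17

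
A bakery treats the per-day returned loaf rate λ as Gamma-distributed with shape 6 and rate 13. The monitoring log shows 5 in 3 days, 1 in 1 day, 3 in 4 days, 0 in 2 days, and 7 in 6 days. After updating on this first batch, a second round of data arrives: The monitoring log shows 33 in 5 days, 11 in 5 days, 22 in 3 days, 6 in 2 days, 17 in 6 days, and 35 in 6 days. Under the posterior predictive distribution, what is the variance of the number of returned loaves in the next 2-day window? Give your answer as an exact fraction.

2117/392

Total count: 5 + 1 + 3 + 0 + 7 = 16.
Total exposure: 3 + 1 + 4 + 2 + 6 = 16 days.
After the first batch: Gamma(6 + 16, 13 + 16) = Gamma(22, 29).
Total count: 33 + 11 + 22 + 6 + 17 + 35 = 124.
Total exposure: 5 + 5 + 3 + 2 + 6 + 6 = 27 days.
After the second batch: Gamma(22 + 124, 29 + 27) = Gamma(146, 56).
The posterior predictive for a window of length T is Negative Binomial with variance T·α'·(β'+T)/β'² = 2·146·58/3136 = 2117/392.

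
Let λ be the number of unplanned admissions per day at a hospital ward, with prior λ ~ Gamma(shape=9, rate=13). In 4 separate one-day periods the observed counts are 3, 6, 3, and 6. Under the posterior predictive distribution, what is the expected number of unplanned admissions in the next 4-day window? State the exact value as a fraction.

Total count: 3 + 6 + 3 + 6 = 18.
Total exposure: 4 days.
The Gamma prior is conjugate for the Poisson rate, so λ | data ~ Gamma(9+18, 13+4) = Gamma(27, 17).
Predictive mean over a 4-day window = T·E[λ|data] = 4·27/17 = 108/17.

108/17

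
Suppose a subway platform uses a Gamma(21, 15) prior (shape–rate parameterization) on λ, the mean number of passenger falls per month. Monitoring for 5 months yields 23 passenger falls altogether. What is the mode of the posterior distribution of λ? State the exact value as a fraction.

Total count 23 over total exposure 5 months.
Gamma(α, β) with Poisson data over total exposure Σt gives posterior Gamma(α+Σx, β+Σt) = Gamma(44, 20).
Posterior mode = (α'−1)/β' = 43/20.

43/20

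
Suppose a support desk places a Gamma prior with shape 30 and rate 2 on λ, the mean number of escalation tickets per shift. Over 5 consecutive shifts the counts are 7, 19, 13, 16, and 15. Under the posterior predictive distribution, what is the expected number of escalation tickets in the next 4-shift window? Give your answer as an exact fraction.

400/7

Total count: 7 + 19 + 13 + 16 + 15 = 70.
Total exposure: 5 shifts.
The Gamma prior is conjugate for the Poisson rate, so λ | data ~ Gamma(30+70, 2+5) = Gamma(100, 7).
Predictive mean over a 4-shift window = T·E[λ|data] = 4·100/7 = 400/7.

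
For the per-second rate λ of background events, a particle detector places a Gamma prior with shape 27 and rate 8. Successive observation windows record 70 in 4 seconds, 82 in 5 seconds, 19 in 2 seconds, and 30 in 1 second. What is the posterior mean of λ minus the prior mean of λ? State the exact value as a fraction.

Total count: 70 + 82 + 19 + 30 = 201.
Total exposure: 4 + 5 + 2 + 1 = 12 seconds.
The Gamma prior is conjugate for the Poisson rate, so λ | data ~ Gamma(27+201, 8+12) = Gamma(228, 20).
Posterior mean = 228/20 = 57/5; prior mean = 27/8 = 27/8. Difference = 57/5 − 27/8 = 321/40.

321/40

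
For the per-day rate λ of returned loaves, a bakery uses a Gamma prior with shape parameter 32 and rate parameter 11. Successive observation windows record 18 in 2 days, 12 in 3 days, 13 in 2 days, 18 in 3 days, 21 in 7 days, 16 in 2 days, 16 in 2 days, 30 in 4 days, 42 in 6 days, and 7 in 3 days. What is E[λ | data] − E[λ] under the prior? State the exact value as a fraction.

23/11

Total count: 18 + 12 + 13 + 18 + 21 + 16 + 16 + 30 + 42 + 7 = 193.
Total exposure: 2 + 3 + 2 + 3 + 7 + 2 + 2 + 4 + 6 + 3 = 34 days.
By Gamma–Poisson conjugacy, the posterior is Gamma(α + Σx, β + Σt) = Gamma(32 + 193, 11 + 34) = Gamma(225, 45).
Posterior mean = 225/45 = 5; prior mean = 32/11 = 32/11. Difference = 5 − 32/11 = 23/11.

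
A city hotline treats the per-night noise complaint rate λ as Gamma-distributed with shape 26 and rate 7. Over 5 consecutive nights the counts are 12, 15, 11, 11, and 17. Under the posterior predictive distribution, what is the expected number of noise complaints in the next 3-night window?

Total count: 12 + 15 + 11 + 11 + 17 = 66.
Total exposure: 5 nights.
Gamma(α, β) with Poisson data over total exposure Σt gives posterior Gamma(α+Σx, β+Σt) = Gamma(92, 12).
Predictive mean over a 3-night window = T·E[λ|data] = 3·92/12 = 23.

23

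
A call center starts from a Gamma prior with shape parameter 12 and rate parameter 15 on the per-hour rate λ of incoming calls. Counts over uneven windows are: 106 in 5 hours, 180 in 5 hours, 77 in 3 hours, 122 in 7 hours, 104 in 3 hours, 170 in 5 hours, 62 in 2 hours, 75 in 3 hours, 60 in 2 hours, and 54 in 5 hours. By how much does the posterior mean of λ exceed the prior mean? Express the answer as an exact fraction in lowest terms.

Total count: 106 + 180 + 77 + 122 + 104 + 170 + 62 + 75 + 60 + 54 = 1010.
Total exposure: 5 + 5 + 3 + 7 + 3 + 5 + 2 + 3 + 2 + 5 = 40 hours.
By Gamma–Poisson conjugacy, the posterior is Gamma(α + Σx, β + Σt) = Gamma(12 + 1010, 15 + 40) = Gamma(1022, 55).
Posterior mean = 1022/55 = 1022/55; prior mean = 12/15 = 4/5. Difference = 1022/55 − 4/5 = 978/55.

978/55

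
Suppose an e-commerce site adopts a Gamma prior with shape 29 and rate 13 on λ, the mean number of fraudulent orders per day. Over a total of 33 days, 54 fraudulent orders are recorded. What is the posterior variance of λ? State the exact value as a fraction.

Total count 54 over total exposure 33 days.
Posterior: α' = 29 + 54 = 83, β' = 13 + 33 = 46.
Posterior variance = α'/β'² = 83/2116.

83/2116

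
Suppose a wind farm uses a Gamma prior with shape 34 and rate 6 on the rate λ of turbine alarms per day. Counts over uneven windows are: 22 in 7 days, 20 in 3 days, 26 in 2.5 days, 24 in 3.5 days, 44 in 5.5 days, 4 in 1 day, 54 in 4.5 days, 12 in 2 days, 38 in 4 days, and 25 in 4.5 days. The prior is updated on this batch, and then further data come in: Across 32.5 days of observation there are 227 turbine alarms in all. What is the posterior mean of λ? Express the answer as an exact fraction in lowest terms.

Total count: 22 + 20 + 26 + 24 + 44 + 4 + 54 + 12 + 38 + 25 = 269.
Total exposure: 7 + 3 + 2.5 + 3.5 + 5.5 + 1 + 4.5 + 2 + 4 + 4.5 = 37.5 days.
After the first batch: Gamma(34 + 269, 6 + 37.5) = Gamma(303, 87/2).
Total count 227 over total exposure 32.5 days.
After the second batch: Gamma(303 + 227, 87/2 + 32.5) = Gamma(530, 76).
Posterior mean = α'/β' = 530/76 = 265/38.

265/38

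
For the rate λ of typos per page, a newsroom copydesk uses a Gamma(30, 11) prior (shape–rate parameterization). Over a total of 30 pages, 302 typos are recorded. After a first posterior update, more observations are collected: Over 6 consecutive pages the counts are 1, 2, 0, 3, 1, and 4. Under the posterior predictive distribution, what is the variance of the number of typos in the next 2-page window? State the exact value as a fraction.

33614/2209

Total count 302 over total exposure 30 pages.
After the first batch: Gamma(30 + 302, 11 + 30) = Gamma(332, 41).
Total count: 1 + 2 + 0 + 3 + 1 + 4 = 11.
Total exposure: 6 pages.
After the second batch: Gamma(332 + 11, 41 + 6) = Gamma(343, 47).
The posterior predictive for a window of length T is Negative Binomial with variance T·α'·(β'+T)/β'² = 2·343·49/2209 = 33614/2209.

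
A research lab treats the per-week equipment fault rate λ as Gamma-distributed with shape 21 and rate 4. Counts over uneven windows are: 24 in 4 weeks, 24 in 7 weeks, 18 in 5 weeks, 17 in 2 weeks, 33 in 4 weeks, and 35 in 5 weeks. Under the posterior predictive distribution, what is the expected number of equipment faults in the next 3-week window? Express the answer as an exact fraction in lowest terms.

Total count: 24 + 24 + 18 + 17 + 33 + 35 = 151.
Total exposure: 4 + 7 + 5 + 2 + 4 + 5 = 27 weeks.
Conjugate update: add total count to the shape and total exposure to the rate, giving Gamma(172, 31).
Predictive mean over a 3-week window = T·E[λ|data] = 3·172/31 = 516/31.

516/31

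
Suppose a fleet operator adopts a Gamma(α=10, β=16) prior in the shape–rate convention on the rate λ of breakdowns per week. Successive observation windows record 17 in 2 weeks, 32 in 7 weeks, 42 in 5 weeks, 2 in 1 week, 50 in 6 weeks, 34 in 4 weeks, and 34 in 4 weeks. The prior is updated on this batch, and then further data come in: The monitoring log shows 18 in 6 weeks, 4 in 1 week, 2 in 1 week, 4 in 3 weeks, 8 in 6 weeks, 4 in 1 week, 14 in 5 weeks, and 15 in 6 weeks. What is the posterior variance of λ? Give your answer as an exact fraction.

145/2738

Total count: 17 + 32 + 42 + 2 + 50 + 34 + 34 = 211.
Total exposure: 2 + 7 + 5 + 1 + 6 + 4 + 4 = 29 weeks.
After the first batch: Gamma(10 + 211, 16 + 29) = Gamma(221, 45).
Total count: 18 + 4 + 2 + 4 + 8 + 4 + 14 + 15 = 69.
Total exposure: 6 + 1 + 1 + 3 + 6 + 1 + 5 + 6 = 29 weeks.
After the second batch: Gamma(221 + 69, 45 + 29) = Gamma(290, 74).
Posterior variance = α'/β'² = 290/5476 = 145/2738.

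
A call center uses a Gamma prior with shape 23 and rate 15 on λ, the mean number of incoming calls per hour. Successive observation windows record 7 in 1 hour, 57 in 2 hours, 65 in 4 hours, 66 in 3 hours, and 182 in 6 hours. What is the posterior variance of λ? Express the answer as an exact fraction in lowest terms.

400/961

Total count: 7 + 57 + 65 + 66 + 182 = 377.
Total exposure: 1 + 2 + 4 + 3 + 6 = 16 hours.
Gamma(α, β) with Poisson data over total exposure Σt gives posterior Gamma(α+Σx, β+Σt) = Gamma(400, 31).
Posterior variance = α'/β'² = 400/961.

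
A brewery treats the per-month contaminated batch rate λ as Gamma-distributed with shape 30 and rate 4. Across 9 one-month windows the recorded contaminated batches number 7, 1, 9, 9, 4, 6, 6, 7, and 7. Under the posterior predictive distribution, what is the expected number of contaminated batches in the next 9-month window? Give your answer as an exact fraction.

774/13

Total count: 7 + 1 + 9 + 9 + 4 + 6 + 6 + 7 + 7 = 56.
Total exposure: 9 months.
Posterior: α' = 30 + 56 = 86, β' = 4 + 9 = 13.
Predictive mean over a 9-month window = T·E[λ|data] = 9·86/13 = 774/13.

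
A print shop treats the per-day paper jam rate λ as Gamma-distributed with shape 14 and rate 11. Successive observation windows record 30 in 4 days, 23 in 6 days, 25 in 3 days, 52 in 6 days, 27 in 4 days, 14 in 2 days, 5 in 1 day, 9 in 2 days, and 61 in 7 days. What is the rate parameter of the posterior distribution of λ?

Total count: 30 + 23 + 25 + 52 + 27 + 14 + 5 + 9 + 61 = 246.
Total exposure: 4 + 6 + 3 + 6 + 4 + 2 + 1 + 2 + 7 = 35 days.
The Gamma prior is conjugate for the Poisson rate, so λ | data ~ Gamma(14+246, 11+35) = Gamma(260, 46).

46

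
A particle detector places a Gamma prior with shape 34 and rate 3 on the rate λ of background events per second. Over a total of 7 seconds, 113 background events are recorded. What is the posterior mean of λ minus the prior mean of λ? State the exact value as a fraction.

101/30

Total count 113 over total exposure 7 seconds.
Conjugate update: add total count to the shape and total exposure to the rate, giving Gamma(147, 10).
Posterior mean = 147/10 = 147/10; prior mean = 34/3 = 34/3. Difference = 147/10 − 34/3 = 101/30.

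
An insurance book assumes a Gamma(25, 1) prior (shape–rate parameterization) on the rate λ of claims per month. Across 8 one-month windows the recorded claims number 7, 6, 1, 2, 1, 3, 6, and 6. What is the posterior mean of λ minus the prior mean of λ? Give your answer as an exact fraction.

-56/3

Total count: 7 + 6 + 1 + 2 + 1 + 3 + 6 + 6 = 32.
Total exposure: 8 months.
Gamma(α, β) with Poisson data over total exposure Σt gives posterior Gamma(α+Σx, β+Σt) = Gamma(57, 9).
Posterior mean = 57/9 = 19/3; prior mean = 25/1 = 25. Difference = 19/3 − 25 = -56/3.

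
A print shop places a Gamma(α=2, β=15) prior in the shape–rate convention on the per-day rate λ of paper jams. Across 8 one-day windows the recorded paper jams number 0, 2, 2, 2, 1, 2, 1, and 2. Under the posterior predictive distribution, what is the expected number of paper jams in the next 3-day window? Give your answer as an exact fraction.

Total count: 0 + 2 + 2 + 2 + 1 + 2 + 1 + 2 = 12.
Total exposure: 8 days.
Gamma(α, β) with Poisson data over total exposure Σt gives posterior Gamma(α+Σx, β+Σt) = Gamma(14, 23).
Predictive mean over a 3-day window = T·E[λ|data] = 3·14/23 = 42/23.

42/23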